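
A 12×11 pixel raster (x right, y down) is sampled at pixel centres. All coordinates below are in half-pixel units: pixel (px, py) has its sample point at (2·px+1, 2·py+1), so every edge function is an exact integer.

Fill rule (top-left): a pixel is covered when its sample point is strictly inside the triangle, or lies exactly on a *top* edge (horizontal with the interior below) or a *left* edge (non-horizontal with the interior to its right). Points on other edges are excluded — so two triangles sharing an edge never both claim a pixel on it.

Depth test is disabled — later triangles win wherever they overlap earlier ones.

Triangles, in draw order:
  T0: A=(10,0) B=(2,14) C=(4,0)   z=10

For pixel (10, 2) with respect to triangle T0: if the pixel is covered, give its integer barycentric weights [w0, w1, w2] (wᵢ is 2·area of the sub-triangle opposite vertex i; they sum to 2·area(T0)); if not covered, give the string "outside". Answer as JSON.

T0:
  2·area = 84
  edge (10, 0)→(2, 14): d=(-8,14) right/bottom  bias=-1
  edge (2, 14)→(4, 0): d=(2,-14) top-left  bias=+0
  edge (4, 0)→(10, 0): d=(6,0) top-left  bias=+0
    (2,0)@(5, 1): e=[62,16,6] → X
    (3,0)@(7, 1): e=[34,44,6] → X
    (4,0)@(9, 1): e=[6,72,6] → X
    (5,0)@(11, 1): e=[-22,100,6] → .
    (2,1)@(5, 3): e=[46,20,18] → X
    (4,1)@(9, 3): e=[-10,76,18] → .
    (2,2)@(5, 5): e=[30,24,30] → X
    (4,2)@(9, 5): e=[-26,80,30] → .
    (1,3)@(3, 7): e=[42,0,42] → X  [on edge]
    (3,3)@(7, 7): e=[-14,56,42] → .
    (1,4)@(3, 9): e=[26,4,54] → X
    (2,4)@(5, 9): e=[-2,32,54] → .
    (0,10)@(1, 21): e=[-42,0,126] → .  [on edge]
  covered (11 px):
    . . X X X . . . . . . .
    . . X X . . . . . . . .
    . . X X . . . . . . . .
    . X X . . . . . . . . .
    . X . . . . . . . . . .
    . X . . . . . . . . . .
    . . . . . . . . . . . .
    . . . . . . . . . . . .
    . . . . . . . . . . . .
    . . . . . . . . . . . .
    . . . . . . . . . . . .

Final: "outside"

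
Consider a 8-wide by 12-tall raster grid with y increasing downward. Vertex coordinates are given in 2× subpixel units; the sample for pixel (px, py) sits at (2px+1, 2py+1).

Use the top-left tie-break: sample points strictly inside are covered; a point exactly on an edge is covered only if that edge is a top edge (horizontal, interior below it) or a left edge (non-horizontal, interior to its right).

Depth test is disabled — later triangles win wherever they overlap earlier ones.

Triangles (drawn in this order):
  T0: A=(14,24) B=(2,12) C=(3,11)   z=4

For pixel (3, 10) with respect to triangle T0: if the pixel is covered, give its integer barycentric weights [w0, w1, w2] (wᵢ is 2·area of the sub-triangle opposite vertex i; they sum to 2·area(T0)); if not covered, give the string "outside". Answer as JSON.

T0:
  2·area = 24
  edge (14, 24)→(2, 12): d=(-12,-12) top-left  bias=+0
  edge (2, 12)→(3, 11): d=(1,-1) top-left  bias=+0
  edge (3, 11)→(14, 24): d=(11,13) right/bottom  bias=-1
    (6,0)@(13, 1): e=[264,0,-240] → ·  [on edge]
    (5,1)@(11, 3): e=[216,0,-192] → ·  [on edge]
    (4,2)@(9, 5): e=[168,0,-144] → ·  [on edge]
    (3,3)@(7, 7): e=[120,0,-96] → ·  [on edge]
    (2,4)@(5, 9): e=[72,0,-48] → ·  [on edge]
    (0,5)@(1, 11): e=[0,-2,26] → ·  [on edge]
    (1,5)@(3, 11): e=[24,0,0] → ·  [on edge]
    (0,6)@(1, 13): e=[-24,0,48] → ·  [on edge]
    (1,6)@(3, 13): e=[0,2,22] → #  [on edge]
    (2,6)@(5, 13): e=[24,4,-4] → ·
    (1,7)@(3, 15): e=[-24,4,44] → ·
    (2,7)@(5, 15): e=[0,6,18] → #  [on edge]
    (3,8)@(7, 17): e=[0,10,14] → #  [on edge]
    (4,9)@(9, 19): e=[0,14,10] → #  [on edge]
    (5,10)@(11, 21): e=[0,18,6] → #  [on edge]
    (6,11)@(13, 23): e=[0,22,2] → #  [on edge]
  covered (6 px):
    · · · · · · · ·
    · · · · · · · ·
    · · · · · · · ·
    · · · · · · · ·
    · · · · · · · ·
    · · · · · · · ·
    · # · · · · · ·
    · · # · · · · ·
    · · · # · · · ·
    · · · · # · · ·
    · · · · · # · ·
    · · · · · · # ·

Result: "outside"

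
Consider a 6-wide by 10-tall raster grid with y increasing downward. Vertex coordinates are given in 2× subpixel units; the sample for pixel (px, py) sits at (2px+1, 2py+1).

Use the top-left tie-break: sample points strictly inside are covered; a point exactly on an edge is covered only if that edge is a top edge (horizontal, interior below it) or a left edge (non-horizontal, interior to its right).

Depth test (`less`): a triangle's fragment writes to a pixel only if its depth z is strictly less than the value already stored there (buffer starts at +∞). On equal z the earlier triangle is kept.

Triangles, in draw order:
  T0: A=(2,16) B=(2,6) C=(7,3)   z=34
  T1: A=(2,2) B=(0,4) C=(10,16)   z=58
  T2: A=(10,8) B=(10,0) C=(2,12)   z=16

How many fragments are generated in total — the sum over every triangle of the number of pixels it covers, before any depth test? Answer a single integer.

T0:
  2·area = 50
  edge (2, 16)→(2, 6): d=(0,-10) top-left  bias=+0
  edge (2, 6)→(7, 3): d=(5,-3) top-left  bias=+0
  edge (7, 3)→(2, 16): d=(-5,13) right/bottom  bias=-1
    (3,1)@(7, 3): e=[50,0,0] → .  [on edge]
    (2,2)@(5, 5): e=[30,4,16] → X
    (3,2)@(7, 5): e=[50,10,-10] → .
    (1,3)@(3, 7): e=[10,8,32] → X
    (3,3)@(7, 7): e=[50,20,-20] → .
    (1,4)@(3, 9): e=[10,18,22] → X
    (2,4)@(5, 9): e=[30,24,-4] → .
    (1,5)@(3, 11): e=[10,28,12] → X
    (2,5)@(5, 11): e=[30,34,-14] → .
    (1,6)@(3, 13): e=[10,38,2] → X
    (2,6)@(5, 13): e=[30,44,-24] → .
    (1,7)@(3, 15): e=[10,48,-8] → .
  covered (6 px):
    . . . . . .
    . . . . . .
    . . X . . .
    . X X . . .
    . X . . . .
    . X . . . .
    . X . . . .
    . . . . . .
    . . . . . .
    . . . . . .
T1:
  2·area = 44  (B↔C swapped to make it positive)
  edge (2, 2)→(10, 16): d=(8,14) right/bottom  bias=-1
  edge (10, 16)→(0, 4): d=(-10,-12) top-left  bias=+0
  edge (0, 4)→(2, 2): d=(2,-2) top-left  bias=+0
    (1,0)@(3, 1): e=[-22,66,0] → .  [on edge]
    (0,1)@(1, 3): e=[22,22,0] → X  [on edge]
    (1,1)@(3, 3): e=[-6,46,4] → .
    (0,2)@(1, 5): e=[38,2,4] → X
    (1,2)@(3, 5): e=[10,26,8] → X
    (2,2)@(5, 5): e=[-18,50,12] → .
    (0,3)@(1, 7): e=[54,-18,8] → .
    (1,3)@(3, 7): e=[26,6,12] → X
    (2,3)@(5, 7): e=[-2,30,16] → .
    (1,4)@(3, 9): e=[42,-14,16] → .
    (2,4)@(5, 9): e=[14,10,20] → X
    (3,4)@(7, 9): e=[-14,34,24] → .
  covered (6 px):
    . . . . . .
    X . . . . .
    X X . . . .
    . X . . . .
    . . X . . .
    . . . X . .
    . . . . . .
    . . . . . .
    . . . . . .
    . . . . . .
T2:
  2·area = 64  (B↔C swapped to make it positive)
  edge (10, 8)→(2, 12): d=(-8,4) right/bottom  bias=-1
  edge (2, 12)→(10, 0): d=(8,-12) top-left  bias=+0
  edge (10, 0)→(10, 8): d=(0,8) right/bottom  bias=-1
    (4,1)@(9, 3): e=[44,12,8] → X
    (5,1)@(11, 3): e=[36,36,-8] → .
    (3,2)@(7, 5): e=[36,4,24] → X
    (5,2)@(11, 5): e=[20,52,-8] → .
    (3,3)@(7, 7): e=[20,20,24] → X
    (5,3)@(11, 7): e=[4,68,-8] → .
    (2,4)@(5, 9): e=[12,12,40] → X
    (4,4)@(9, 9): e=[-4,60,8] → .
    (1,5)@(3, 11): e=[4,4,56] → X
    (2,5)@(5, 11): e=[-4,28,40] → .
    (3,5)@(7, 11): e=[-12,52,24] → .
    (1,6)@(3, 13): e=[-12,20,56] → .
  covered (8 px):
    . . . . . .
    . . . . X .
    . . . X X .
    . . . X X .
    . . X X . .
    . X . . . .
    . . . . . .
    . . . . . .
    . . . . . .
    . . . . . .

Result: 20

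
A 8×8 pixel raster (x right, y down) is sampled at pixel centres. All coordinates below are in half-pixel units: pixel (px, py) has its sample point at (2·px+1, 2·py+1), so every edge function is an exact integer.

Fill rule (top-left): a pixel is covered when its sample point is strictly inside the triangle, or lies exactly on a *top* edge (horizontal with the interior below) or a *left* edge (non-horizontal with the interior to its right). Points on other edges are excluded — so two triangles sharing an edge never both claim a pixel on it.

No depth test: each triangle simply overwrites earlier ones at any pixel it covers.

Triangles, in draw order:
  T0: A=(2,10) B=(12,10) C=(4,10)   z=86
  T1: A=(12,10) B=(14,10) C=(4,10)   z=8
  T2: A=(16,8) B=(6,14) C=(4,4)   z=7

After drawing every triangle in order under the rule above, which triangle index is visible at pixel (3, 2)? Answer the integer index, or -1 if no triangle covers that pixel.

T0:
  degenerate (2·area = 0) — covers nothing
T1:
  degenerate (2·area = 0) — covers nothing
T2:
  2·area = 112
  edge (16, 8)→(6, 14): d=(-10,6) right/bottom  bias=-1
  edge (6, 14)→(4, 4): d=(-2,-10) top-left  bias=+0
  edge (4, 4)→(16, 8): d=(12,4) right/bottom  bias=-1
    (0,1)@(1, 3): e=[140,-28,0] → ·  [on edge]
    (2,2)@(5, 5): e=[96,8,8] → █
    (3,2)@(7, 5): e=[84,28,0] → ·  [on edge]
    (2,3)@(5, 7): e=[76,4,32] → █
    (3,3)@(7, 7): e=[64,24,24] → █
    (4,3)@(9, 7): e=[52,44,16] → █
    (5,3)@(11, 7): e=[40,64,8] → █
    (6,3)@(13, 7): e=[28,84,0] → ·  [on edge]
    (2,4)@(5, 9): e=[56,0,56] → █  [on edge]
    (6,4)@(13, 9): e=[8,80,24] → █
    (7,4)@(15, 9): e=[-4,100,16] → ·
    (2,5)@(5, 11): e=[36,-4,80] → ·
    (5,5)@(11, 11): e=[0,56,56] → ·  [on edge]
  covered (13 px):
    · · · · · · · ·
    · · · · · · · ·
    · · █ · · · · ·
    · · █ █ █ █ · ·
    · · █ █ █ █ █ ·
    · · · █ █ · · ·
    · · · █ · · · ·
    · · · · · · · ·

Z-buffer (winner per pixel, '.' = empty):
  . . . . . . . .
  . . . . . . . .
  . . 2 . . . . .
  . . 2 2 2 2 . .
  . . 2 2 2 2 2 .
  . . . 2 2 . . .
  . . . 2 . . . .
  . . . . . . . .

Result: -1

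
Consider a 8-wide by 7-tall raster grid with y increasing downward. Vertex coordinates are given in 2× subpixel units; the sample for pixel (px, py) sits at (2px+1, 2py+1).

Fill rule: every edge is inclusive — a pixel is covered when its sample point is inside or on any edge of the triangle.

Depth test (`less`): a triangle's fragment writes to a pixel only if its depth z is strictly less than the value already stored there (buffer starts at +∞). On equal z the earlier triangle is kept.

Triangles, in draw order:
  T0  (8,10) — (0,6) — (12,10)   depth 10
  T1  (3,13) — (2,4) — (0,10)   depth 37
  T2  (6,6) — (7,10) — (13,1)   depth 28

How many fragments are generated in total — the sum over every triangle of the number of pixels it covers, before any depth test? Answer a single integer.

T0:
  2·area = 16
  edge (8, 10)→(0, 6): d=(-8,-4) inclusive
  edge (0, 6)→(12, 10): d=(12,4) inclusive
  edge (12, 10)→(8, 10): d=(-4,0) inclusive
    (1,3)@(3, 7): e=[4,0,12] → #  [on edge]
    (2,3)@(5, 7): e=[12,-8,12] → ·
    (1,4)@(3, 9): e=[-12,24,4] → ·
    (3,4)@(7, 9): e=[4,8,4] → #
    (4,4)@(9, 9): e=[12,0,4] → #  [on edge]
    (5,4)@(11, 9): e=[20,-8,4] → ·
    (3,5)@(7, 11): e=[-12,32,-4] → ·
    (4,5)@(9, 11): e=[-4,24,-4] → ·
    (7,5)@(15, 11): e=[20,0,-4] → ·  [on edge]
  covered (3 px):
    · · · · · · · ·
    · · · · · · · ·
    · · · · · · · ·
    · # · · · · · ·
    · · · # # · · ·
    · · · · · · · ·
    · · · · · · · ·
T1:
  2·area = 24  (B↔C swapped to make it positive)
  edge (3, 13)→(0, 10): d=(-3,-3) inclusive
  edge (0, 10)→(2, 4): d=(2,-6) inclusive
  edge (2, 4)→(3, 13): d=(1,9) inclusive
    (1,0)@(3, 1): e=[36,0,-12] → ·  [on edge]
    (0,3)@(1, 7): e=[12,0,12] → #  [on edge]
    (1,3)@(3, 7): e=[18,12,-6] → ·
    (0,4)@(1, 9): e=[6,4,14] → #
    (1,4)@(3, 9): e=[12,16,-4] → ·
    (0,5)@(1, 11): e=[0,8,16] → #  [on edge]
    (1,5)@(3, 11): e=[6,20,-2] → ·
    (0,6)@(1, 13): e=[-6,12,18] → ·
    (1,6)@(3, 13): e=[0,24,0] → #  [on edge]
    (2,6)@(5, 13): e=[6,36,-18] → ·
  covered (4 px):
    · · · · · · · ·
    · · · · · · · ·
    · · · · · · · ·
    # · · · · · · ·
    # · · · · · · ·
    # · · · · · · ·
    · # · · · · · ·
T2:
  2·area = 33  (B↔C swapped to make it positive)
  edge (6, 6)→(13, 1): d=(7,-5) inclusive
  edge (13, 1)→(7, 10): d=(-6,9) inclusive
  edge (7, 10)→(6, 6): d=(-1,-4) inclusive
    (6,0)@(13, 1): e=[0,0,33] → #  [on edge]
    (7,0)@(15, 1): e=[10,-18,41] → ·
    (5,1)@(11, 3): e=[4,6,23] → #
    (6,1)@(13, 3): e=[14,-12,31] → ·
    (4,2)@(9, 5): e=[8,12,13] → #
    (5,2)@(11, 5): e=[18,-6,21] → ·
    (3,3)@(7, 7): e=[12,18,3] → #
    (4,3)@(9, 7): e=[22,0,11] → #  [on edge]
    (5,3)@(11, 7): e=[32,-18,19] → ·
    (3,4)@(7, 9): e=[26,6,1] → #
    (4,4)@(9, 9): e=[36,-12,9] → ·
    (3,5)@(7, 11): e=[40,-6,-1] → ·
    (2,6)@(5, 13): e=[44,0,-11] → ·  [on edge]
  covered (6 px):
    · · · · · · # ·
    · · · · · # · ·
    · · · · # · · ·
    · · · # # · · ·
    · · · # · · · ·
    · · · · · · · ·
    · · · · · · · ·

Answer: 13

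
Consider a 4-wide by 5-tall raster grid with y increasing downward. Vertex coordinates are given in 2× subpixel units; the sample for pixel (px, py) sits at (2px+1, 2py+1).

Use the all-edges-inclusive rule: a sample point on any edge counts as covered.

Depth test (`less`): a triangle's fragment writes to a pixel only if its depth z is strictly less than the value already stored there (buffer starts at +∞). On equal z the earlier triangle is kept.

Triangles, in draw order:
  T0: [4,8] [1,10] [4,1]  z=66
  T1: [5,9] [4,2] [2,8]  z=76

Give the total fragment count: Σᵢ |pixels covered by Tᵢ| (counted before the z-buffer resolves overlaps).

T0:
  2·area = 21
  edge (4, 8)→(1, 10): d=(-3,2) inclusive
  edge (1, 10)→(4, 1): d=(3,-9) inclusive
  edge (4, 1)→(4, 8): d=(0,7) inclusive
    (1,2)@(3, 5): e=[11,3,7] → #
    (2,2)@(5, 5): e=[7,21,-7] → ·
    (1,3)@(3, 7): e=[5,9,7] → #
    (2,3)@(5, 7): e=[1,27,-7] → ·
    (1,4)@(3, 9): e=[-1,15,7] → ·
  covered (2 px):
    · · · ·
    · · · ·
    · # · ·
    · # · ·
    · · · ·
T1:
  2·area = 20  (B↔C swapped to make it positive)
  edge (5, 9)→(2, 8): d=(-3,-1) inclusive
  edge (2, 8)→(4, 2): d=(2,-6) inclusive
  edge (4, 2)→(5, 9): d=(1,7) inclusive
    (1,2)@(3, 5): e=[10,0,10] → #  [on edge]
    (2,2)@(5, 5): e=[12,12,-4] → ·
    (1,3)@(3, 7): e=[4,4,12] → #
    (2,3)@(5, 7): e=[6,16,-2] → ·
    (1,4)@(3, 9): e=[-2,8,14] → ·
    (2,4)@(5, 9): e=[0,20,0] → #  [on edge]
    (3,4)@(7, 9): e=[2,32,-14] → ·
  covered (3 px):
    · · · ·
    · · · ·
    · # · ·
    · # · ·
    · · # ·

Answer: 5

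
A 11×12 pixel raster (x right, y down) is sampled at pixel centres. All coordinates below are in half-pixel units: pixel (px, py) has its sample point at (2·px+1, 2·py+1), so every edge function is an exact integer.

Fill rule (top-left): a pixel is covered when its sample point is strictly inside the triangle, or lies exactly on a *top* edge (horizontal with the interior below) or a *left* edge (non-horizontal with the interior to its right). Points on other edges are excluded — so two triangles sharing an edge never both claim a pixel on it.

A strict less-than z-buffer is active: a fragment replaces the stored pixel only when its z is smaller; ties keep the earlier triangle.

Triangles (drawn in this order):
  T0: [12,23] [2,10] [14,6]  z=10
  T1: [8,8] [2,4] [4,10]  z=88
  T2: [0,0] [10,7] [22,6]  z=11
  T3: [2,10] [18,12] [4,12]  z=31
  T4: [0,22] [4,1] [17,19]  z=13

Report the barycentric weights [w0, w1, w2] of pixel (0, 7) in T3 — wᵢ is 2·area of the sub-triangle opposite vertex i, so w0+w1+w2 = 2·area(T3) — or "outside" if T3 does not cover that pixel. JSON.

T0:
  2·area = 196
  edge (12, 23)→(2, 10): d=(-10,-13) top-left  bias=+0
  edge (2, 10)→(14, 6): d=(12,-4) top-left  bias=+0
  edge (14, 6)→(12, 23): d=(-2,17) right/bottom  bias=-1
    (8,2)@(17, 5): e=[245,0,-49] → .  [on edge]
    (5,3)@(11, 7): e=[147,0,49] → X  [on edge]
    (6,3)@(13, 7): e=[173,8,15] → X
    (7,3)@(15, 7): e=[199,16,-19] → .
    (2,4)@(5, 9): e=[49,0,147] → X  [on edge]
    (3,4)@(7, 9): e=[75,8,113] → X
    (4,4)@(9, 9): e=[101,16,79] → X
    (7,4)@(15, 9): e=[179,40,-23] → .
    (1,5)@(3, 11): e=[3,16,177] → X
    (7,5)@(15, 11): e=[159,64,-27] → .
    (1,6)@(3, 13): e=[-17,40,173] → .
    (2,6)@(5, 13): e=[9,48,139] → X
  covered (26 px):
    . . . . . . . . . . .
    . . . . . . . . . . .
    . . . . . . . . . . .
    . . . . . X X . . . .
    . . X X X X X . . . .
    . X X X X X X . . . .
    . . X X X X X . . . .
    . . . X X X . . . . .
    . . . . X X . . . . .
    . . . . X X . . . . .
    . . . . . X . . . . .
    . . . . . . . . . . .
T1:
  2·area = 28  (B↔C swapped to make it positive)
  edge (8, 8)→(4, 10): d=(-4,2) right/bottom  bias=-1
  edge (4, 10)→(2, 4): d=(-2,-6) top-left  bias=+0
  edge (2, 4)→(8, 8): d=(6,4) right/bottom  bias=-1
    (0,0)@(1, 1): e=[42,0,-14] → .  [on edge]
    (1,2)@(3, 5): e=[22,4,2] → X
    (2,2)@(5, 5): e=[18,16,-6] → .
    (1,3)@(3, 7): e=[14,0,14] → X  [on edge]
    (2,3)@(5, 7): e=[10,12,6] → X
    (3,3)@(7, 7): e=[6,24,-2] → .
    (1,4)@(3, 9): e=[6,-4,26] → .
    (2,4)@(5, 9): e=[2,8,18] → X
    (3,4)@(7, 9): e=[-2,20,10] → .
    (2,5)@(5, 11): e=[-6,4,30] → .
    (2,6)@(5, 13): e=[-14,0,42] → .  [on edge]
    (3,9)@(7, 19): e=[-42,0,70] → .  [on edge]
  covered (4 px):
    . . . . . . . . . . .
    . . . . . . . . . . .
    . X . . . . . . . . .
    . X X . . . . . . . .
    . . X . . . . . . . .
    . . . . . . . . . . .
    . . . . . . . . . . .
    . . . . . . . . . . .
    . . . . . . . . . . .
    . . . . . . . . . . .
    . . . . . . . . . . .
    . . . . . . . . . . .
T2:
  2·area = 94  (B↔C swapped to make it positive)
  edge (0, 0)→(22, 6): d=(22,6) right/bottom  bias=-1
  edge (22, 6)→(10, 7): d=(-12,1) right/bottom  bias=-1
  edge (10, 7)→(0, 0): d=(-10,-7) top-left  bias=+0
    (1,0)@(3, 1): e=[4,79,11] → X
    (2,0)@(5, 1): e=[-8,77,25] → .
    (1,1)@(3, 3): e=[48,55,-9] → .
    (2,1)@(5, 3): e=[36,53,5] → X
    (3,1)@(7, 3): e=[24,51,19] → X
    (4,1)@(9, 3): e=[12,49,33] → X
    (5,1)@(11, 3): e=[0,47,47] → .  [on edge]
    (2,2)@(5, 5): e=[80,29,-15] → .
    (3,2)@(7, 5): e=[68,27,-1] → .
    (4,2)@(9, 5): e=[56,25,13] → X
    (5,2)@(11, 5): e=[44,23,27] → X
    (6,2)@(13, 5): e=[32,21,41] → X
  covered (9 px):
    . X . . . . . . . . .
    . . X X X . . . . . .
    . . . . X X X X X . .
    . . . . . . . . . . .
    . . . . . . . . . . .
    . . . . . . . . . . .
    . . . . . . . . . . .
    . . . . . . . . . . .
    . . . . . . . . . . .
    . . . . . . . . . . .
    . . . . . . . . . . .
    . . . . . . . . . . .
T3:
  2·area = 28
  edge (2, 10)→(18, 12): d=(16,2) right/bottom  bias=-1
  edge (18, 12)→(4, 12): d=(-14,0) right/bottom  bias=-1
  edge (4, 12)→(2, 10): d=(-2,-2) top-left  bias=+0
    (0,4)@(1, 9): e=[-14,42,0] → .  [on edge]
    (1,5)@(3, 11): e=[14,14,0] → X  [on edge]
    (2,5)@(5, 11): e=[10,14,4] → X
    (3,5)@(7, 11): e=[6,14,8] → X
    (4,5)@(9, 11): e=[2,14,12] → X
    (5,5)@(11, 11): e=[-2,14,16] → .
    (1,6)@(3, 13): e=[46,-14,-4] → .
    (2,6)@(5, 13): e=[42,-14,0] → .  [on edge]
    (3,6)@(7, 13): e=[38,-14,4] → .
    (4,6)@(9, 13): e=[34,-14,8] → .
    (3,7)@(7, 15): e=[70,-42,0] → .  [on edge]
    (4,8)@(9, 17): e=[98,-70,0] → .  [on edge]
    (5,9)@(11, 19): e=[126,-98,0] → .  [on edge]
    (6,10)@(13, 21): e=[154,-126,0] → .  [on edge]
    (7,11)@(15, 23): e=[182,-154,0] → .  [on edge]
  covered (4 px):
    . . . . . . . . . . .
    . . . . . . . . . . .
    . . . . . . . . . . .
    . . . . . . . . . . .
    . . . . . . . . . . .
    . X X X X . . . . . .
    . . . . . . . . . . .
    . . . . . . . . . . .
    . . . . . . . . . . .
    . . . . . . . . . . .
    . . . . . . . . . . .
    . . . . . . . . . . .
T4:
  2·area = 345
  edge (0, 22)→(4, 1): d=(4,-21) top-left  bias=+0
  edge (4, 1)→(17, 19): d=(13,18) right/bottom  bias=-1
  edge (17, 19)→(0, 22): d=(-17,3) right/bottom  bias=-1
    (2,1)@(5, 3): e=[29,8,308] → X
    (3,1)@(7, 3): e=[71,-28,302] → .
    (2,2)@(5, 5): e=[37,34,274] → X
    (3,2)@(7, 5): e=[79,-2,268] → .
    (1,3)@(3, 7): e=[3,96,246] → X
    (3,3)@(7, 7): e=[87,24,234] → X
    (4,3)@(9, 7): e=[129,-12,228] → .
    (1,4)@(3, 9): e=[11,122,212] → X
    (4,4)@(9, 9): e=[137,14,194] → X
    (5,4)@(11, 9): e=[179,-22,188] → .
    (1,5)@(3, 11): e=[19,148,178] → X
    (5,5)@(11, 11): e=[187,4,154] → X
    (8,9)@(17, 19): e=[345,0,0] → .  [on edge]
  covered (44 px):
    . . . . . . . . . . .
    . . X . . . . . . . .
    . . X . . . . . . . .
    . X X X . . . . . . .
    . X X X X . . . . . .
    . X X X X X . . . . .
    . X X X X X . . . . .
    . X X X X X X . . . .
    X X X X X X X X . . .
    X X X X X X X X . . .
    X X X . . . . . . . .
    . . . . . . . . . . .

Final: "outside"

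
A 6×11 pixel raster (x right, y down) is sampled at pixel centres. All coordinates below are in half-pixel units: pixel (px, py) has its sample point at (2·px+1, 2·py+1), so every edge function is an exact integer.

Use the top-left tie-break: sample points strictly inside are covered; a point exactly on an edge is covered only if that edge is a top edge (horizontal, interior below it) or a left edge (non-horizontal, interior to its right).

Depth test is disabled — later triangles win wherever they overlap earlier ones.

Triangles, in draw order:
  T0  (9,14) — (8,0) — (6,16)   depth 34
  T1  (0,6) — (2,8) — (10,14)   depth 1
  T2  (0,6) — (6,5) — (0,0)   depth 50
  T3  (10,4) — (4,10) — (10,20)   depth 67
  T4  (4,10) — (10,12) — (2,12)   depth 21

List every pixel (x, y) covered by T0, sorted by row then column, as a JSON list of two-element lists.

T0:
  2·area = 44  (B↔C swapped to make it positive)
  edge (9, 14)→(6, 16): d=(-3,2) right/bottom  bias=-1
  edge (6, 16)→(8, 0): d=(2,-16) top-left  bias=+0
  edge (8, 0)→(9, 14): d=(1,14) right/bottom  bias=-1
    (3,4)@(7, 9): e=[19,2,23] → X
    (4,4)@(9, 9): e=[15,34,-5] → .
    (3,5)@(7, 11): e=[13,6,25] → X
    (4,5)@(9, 11): e=[9,38,-3] → .
    (3,6)@(7, 13): e=[7,10,27] → X
    (4,6)@(9, 13): e=[3,42,-1] → .
    (3,7)@(7, 15): e=[1,14,29] → X
    (4,7)@(9, 15): e=[-3,46,1] → .
    (3,8)@(7, 17): e=[-5,18,31] → .
  covered (4 px):
    . . . . . .
    . . . . . .
    . . . . . .
    . . . . . .
    . . . X . .
    . . . X . .
    . . . X . .
    . . . X . .
    . . . . . .
    . . . . . .
    . . . . . .
T1:
  2·area = 4  (B↔C swapped to make it positive)
  edge (0, 6)→(10, 14): d=(10,8) right/bottom  bias=-1
  edge (10, 14)→(2, 8): d=(-8,-6) top-left  bias=+0
  edge (2, 8)→(0, 6): d=(-2,-2) top-left  bias=+0
    (0,3)@(1, 7): e=[2,2,0] → X  [on edge]
    (1,3)@(3, 7): e=[-14,14,4] → .
    (0,4)@(1, 9): e=[22,-14,-4] → .
    (1,4)@(3, 9): e=[6,-2,0] → .  [on edge]
    (2,5)@(5, 11): e=[10,-6,0] → .  [on edge]
    (3,6)@(7, 13): e=[14,-10,0] → .  [on edge]
    (4,7)@(9, 15): e=[18,-14,0] → .  [on edge]
    (5,8)@(11, 17): e=[22,-18,0] → .  [on edge]
  covered (1 px):
    . . . . . .
    . . . . . .
    . . . . . .
    X . . . . .
    . . . . . .
    . . . . . .
    . . . . . .
    . . . . . .
    . . . . . .
    . . . . . .
    . . . . . .
T2:
  2·area = 36  (B↔C swapped to make it positive)
  edge (0, 6)→(0, 0): d=(0,-6) top-left  bias=+0
  edge (0, 0)→(6, 5): d=(6,5) right/bottom  bias=-1
  edge (6, 5)→(0, 6): d=(-6,1) right/bottom  bias=-1
    (0,0)@(1, 1): e=[6,1,29] → X
    (1,0)@(3, 1): e=[18,-9,27] → .
    (0,1)@(1, 3): e=[6,13,17] → X
    (1,1)@(3, 3): e=[18,3,15] → X
    (2,1)@(5, 3): e=[30,-7,13] → .
    (0,2)@(1, 5): e=[6,25,5] → X
    (2,2)@(5, 5): e=[30,5,1] → X
    (3,2)@(7, 5): e=[42,-5,-1] → .
    (0,3)@(1, 7): e=[6,37,-7] → .
    (1,3)@(3, 7): e=[18,27,-9] → .
    (2,3)@(5, 7): e=[30,17,-11] → .
  covered (6 px):
    X . . . . .
    X X . . . .
    X X X . . .
    . . . . . .
    . . . . . .
    . . . . . .
    . . . . . .
    . . . . . .
    . . . . . .
    . . . . . .
    . . . . . .
T3:
  2·area = 96  (B↔C swapped to make it positive)
  edge (10, 4)→(10, 20): d=(0,16) right/bottom  bias=-1
  edge (10, 20)→(4, 10): d=(-6,-10) top-left  bias=+0
  edge (4, 10)→(10, 4): d=(6,-6) top-left  bias=+0
    (5,1)@(11, 3): e=[-16,112,0] → .  [on edge]
    (0,2)@(1, 5): e=[144,0,-48] → .  [on edge]
    (4,2)@(9, 5): e=[16,80,0] → X  [on edge]
    (5,2)@(11, 5): e=[-16,100,12] → .
    (3,3)@(7, 7): e=[48,48,0] → X  [on edge]
    (5,3)@(11, 7): e=[-16,88,24] → .
    (2,4)@(5, 9): e=[80,16,0] → X  [on edge]
    (5,4)@(11, 9): e=[-16,76,36] → .
    (1,5)@(3, 11): e=[112,-16,0] → .  [on edge]
    (2,5)@(5, 11): e=[80,4,12] → X
    (5,5)@(11, 11): e=[-16,64,48] → .
    (0,6)@(1, 13): e=[144,-48,0] → .  [on edge]
    (3,7)@(7, 15): e=[48,0,48] → X  [on edge]
  covered (14 px):
    . . . . . .
    . . . . . .
    . . . . X .
    . . . X X .
    . . X X X .
    . . X X X .
    . . . X X .
    . . . X X .
    . . . . X .
    . . . . . .
    . . . . . .
T4:
  2·area = 16
  edge (4, 10)→(10, 12): d=(6,2) right/bottom  bias=-1
  edge (10, 12)→(2, 12): d=(-8,0) right/bottom  bias=-1
  edge (2, 12)→(4, 10): d=(2,-2) top-left  bias=+0
    (5,1)@(11, 3): e=[-56,72,0] → .  [on edge]
    (4,2)@(9, 5): e=[-40,56,0] → .  [on edge]
    (3,3)@(7, 7): e=[-24,40,0] → .  [on edge]
    (0,4)@(1, 9): e=[0,24,-8] → .  [on edge]
    (2,4)@(5, 9): e=[-8,24,0] → .  [on edge]
    (1,5)@(3, 11): e=[8,8,0] → X  [on edge]
    (2,5)@(5, 11): e=[4,8,4] → X
    (3,5)@(7, 11): e=[0,8,8] → .  [on edge]
    (0,6)@(1, 13): e=[24,-8,0] → .  [on edge]
    (1,6)@(3, 13): e=[20,-8,4] → .
    (2,6)@(5, 13): e=[16,-8,8] → .
  covered (2 px):
    . . . . . .
    . . . . . .
    . . . . . .
    . . . . . .
    . . . . . .
    . X X . . .
    . . . . . .
    . . . . . .
    . . . . . .
    . . . . . .
    . . . . . .

Final: [[3,4],[3,5],[3,6],[3,7]]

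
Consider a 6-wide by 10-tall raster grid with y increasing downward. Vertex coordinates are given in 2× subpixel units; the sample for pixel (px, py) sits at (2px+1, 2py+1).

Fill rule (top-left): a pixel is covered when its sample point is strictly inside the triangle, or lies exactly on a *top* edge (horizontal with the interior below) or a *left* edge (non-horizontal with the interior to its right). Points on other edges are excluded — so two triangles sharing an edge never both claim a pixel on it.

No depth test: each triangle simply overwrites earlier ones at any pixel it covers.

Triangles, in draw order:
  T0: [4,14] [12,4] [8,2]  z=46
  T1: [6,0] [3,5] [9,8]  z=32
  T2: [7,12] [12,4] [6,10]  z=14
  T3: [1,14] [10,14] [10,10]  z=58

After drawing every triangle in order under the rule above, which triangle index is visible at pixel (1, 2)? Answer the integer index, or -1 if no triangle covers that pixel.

T0:
  2·area = 56  (B↔C swapped to make it positive)
  edge (4, 14)→(8, 2): d=(4,-12) top-left  bias=+0
  edge (8, 2)→(12, 4): d=(4,2) right/bottom  bias=-1
  edge (12, 4)→(4, 14): d=(-8,10) right/bottom  bias=-1
    (4,1)@(9, 3): e=[16,2,38] → #
    (5,1)@(11, 3): e=[40,-2,18] → ·
    (3,2)@(7, 5): e=[0,14,42] → #  [on edge]
    (5,2)@(11, 5): e=[48,6,2] → #
    (3,3)@(7, 7): e=[8,22,26] → #
    (5,3)@(11, 7): e=[56,14,-14] → ·
    (3,4)@(7, 9): e=[16,30,10] → #
    (4,4)@(9, 9): e=[40,26,-10] → ·
    (2,5)@(5, 11): e=[0,42,14] → #  [on edge]
    (3,5)@(7, 11): e=[24,38,-6] → ·
    (2,6)@(5, 13): e=[8,50,-2] → ·
    (1,8)@(3, 17): e=[0,70,-14] → ·  [on edge]
  covered (8 px):
    · · · · · ·
    · · · · # ·
    · · · # # #
    · · · # # ·
    · · · # · ·
    · · # · · ·
    · · · · · ·
    · · · · · ·
    · · · · · ·
    · · · · · ·
T1:
  2·area = 39  (B↔C swapped to make it positive)
  edge (6, 0)→(9, 8): d=(3,8) right/bottom  bias=-1
  edge (9, 8)→(3, 5): d=(-6,-3) top-left  bias=+0
  edge (3, 5)→(6, 0): d=(3,-5) top-left  bias=+0
    (2,1)@(5, 3): e=[17,18,4] → #
    (3,1)@(7, 3): e=[1,24,14] → #
    (4,1)@(9, 3): e=[-15,30,24] → ·
    (1,2)@(3, 5): e=[39,0,0] → #  [on edge]
    (4,2)@(9, 5): e=[-9,18,30] → ·
    (1,3)@(3, 7): e=[45,-12,6] → ·
    (2,3)@(5, 7): e=[29,-6,16] → ·
    (3,3)@(7, 7): e=[13,0,26] → #  [on edge]
    (4,3)@(9, 7): e=[-3,6,36] → ·
    (3,4)@(7, 9): e=[19,-12,32] → ·
    (5,4)@(11, 9): e=[-13,0,52] → ·  [on edge]
  covered (6 px):
    · · · · · ·
    · · # # · ·
    · # # # · ·
    · · · # · ·
    · · · · · ·
    · · · · · ·
    · · · · · ·
    · · · · · ·
    · · · · · ·
    · · · · · ·
T2:
  2·area = 18  (B↔C swapped to make it positive)
  edge (7, 12)→(6, 10): d=(-1,-2) top-left  bias=+0
  edge (6, 10)→(12, 4): d=(6,-6) top-left  bias=+0
  edge (12, 4)→(7, 12): d=(-5,8) right/bottom  bias=-1
    (5,2)@(11, 5): e=[15,0,3] → #  [on edge]
    (4,3)@(9, 7): e=[9,0,9] → #  [on edge]
    (5,3)@(11, 7): e=[13,12,-7] → ·
    (3,4)@(7, 9): e=[3,0,15] → #  [on edge]
    (4,4)@(9, 9): e=[7,12,-1] → ·
    (2,5)@(5, 11): e=[-3,0,21] → ·  [on edge]
    (3,5)@(7, 11): e=[1,12,5] → #
    (4,5)@(9, 11): e=[5,24,-11] → ·
    (1,6)@(3, 13): e=[-9,0,27] → ·  [on edge]
    (3,6)@(7, 13): e=[-1,24,-5] → ·
    (0,7)@(1, 15): e=[-15,0,33] → ·  [on edge]
  covered (4 px):
    · · · · · ·
    · · · · · ·
    · · · · · #
    · · · · # ·
    · · · # · ·
    · · · # · ·
    · · · · · ·
    · · · · · ·
    · · · · · ·
    · · · · · ·
T3:
  2·area = 36  (B↔C swapped to make it positive)
  edge (1, 14)→(10, 10): d=(9,-4) top-left  bias=+0
  edge (10, 10)→(10, 14): d=(0,4) right/bottom  bias=-1
  edge (10, 14)→(1, 14): d=(-9,0) right/bottom  bias=-1
    (4,5)@(9, 11): e=[5,4,27] → #
    (5,5)@(11, 11): e=[13,-4,27] → ·
    (2,6)@(5, 13): e=[7,20,9] → #
    (3,6)@(7, 13): e=[15,12,9] → #
    (5,6)@(11, 13): e=[31,-4,9] → ·
    (2,7)@(5, 15): e=[25,20,-9] → ·
    (3,7)@(7, 15): e=[33,12,-9] → ·
    (4,7)@(9, 15): e=[41,4,-9] → ·
  covered (4 px):
    · · · · · ·
    · · · · · ·
    · · · · · ·
    · · · · · ·
    · · · · · ·
    · · · · # ·
    · · # # # ·
    · · · · · ·
    · · · · · ·
    · · · · · ·

Z-buffer (winner per pixel, '.' = empty):
  . . . . . .
  . . 1 1 0 .
  . 1 1 1 0 2
  . . . 1 2 .
  . . . 2 . .
  . . 0 2 3 .
  . . 3 3 3 .
  . . . . . .
  . . . . . .
  . . . . . .

Answer: 1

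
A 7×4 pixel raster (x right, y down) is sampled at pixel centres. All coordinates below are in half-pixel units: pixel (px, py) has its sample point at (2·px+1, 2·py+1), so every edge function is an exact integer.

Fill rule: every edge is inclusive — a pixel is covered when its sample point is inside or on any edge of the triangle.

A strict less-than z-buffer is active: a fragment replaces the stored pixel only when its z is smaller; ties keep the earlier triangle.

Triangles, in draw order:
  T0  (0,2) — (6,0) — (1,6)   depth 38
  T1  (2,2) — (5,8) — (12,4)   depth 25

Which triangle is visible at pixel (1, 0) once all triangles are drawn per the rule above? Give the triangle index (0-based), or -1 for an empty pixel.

T0:
  2·area = 26
  edge (0, 2)→(6, 0): d=(6,-2) inclusive
  edge (6, 0)→(1, 6): d=(-5,6) inclusive
  edge (1, 6)→(0, 2): d=(-1,-4) inclusive
    (1,0)@(3, 1): e=[0,13,13] → #  [on edge]
    (2,0)@(5, 1): e=[4,1,21] → #
    (3,0)@(7, 1): e=[8,-11,29] → ·
    (0,1)@(1, 3): e=[8,15,3] → #
    (2,1)@(5, 3): e=[16,-9,19] → ·
    (0,2)@(1, 5): e=[20,5,1] → #
    (1,2)@(3, 5): e=[24,-7,9] → ·
    (0,3)@(1, 7): e=[32,-5,-1] → ·
  covered (5 px):
    · # # · · · ·
    # # · · · · ·
    # · · · · · ·
    · · · · · · ·
T1:
  2·area = 54  (B↔C swapped to make it positive)
  edge (2, 2)→(12, 4): d=(10,2) inclusive
  edge (12, 4)→(5, 8): d=(-7,4) inclusive
  edge (5, 8)→(2, 2): d=(-3,-6) inclusive
    (1,1)@(3, 3): e=[8,43,3] → #
    (2,1)@(5, 3): e=[4,35,15] → #
    (3,1)@(7, 3): e=[0,27,27] → #  [on edge]
    (4,1)@(9, 3): e=[-4,19,39] → ·
    (1,2)@(3, 5): e=[28,29,-3] → ·
    (2,2)@(5, 5): e=[24,21,9] → #
    (4,2)@(9, 5): e=[16,5,33] → #
    (5,2)@(11, 5): e=[12,-3,45] → ·
    (2,3)@(5, 7): e=[44,7,3] → #
    (3,3)@(7, 7): e=[40,-1,15] → ·
    (4,3)@(9, 7): e=[36,-9,27] → ·
  covered (7 px):
    · · · · · · ·
    · # # # · · ·
    · · # # # · ·
    · · # · · · ·

Z-buffer (winner per pixel, '.' = empty):
  . 0 0 . . . .
  0 1 1 1 . . .
  0 . 1 1 1 . .
  . . 1 . . . .

Answer: 0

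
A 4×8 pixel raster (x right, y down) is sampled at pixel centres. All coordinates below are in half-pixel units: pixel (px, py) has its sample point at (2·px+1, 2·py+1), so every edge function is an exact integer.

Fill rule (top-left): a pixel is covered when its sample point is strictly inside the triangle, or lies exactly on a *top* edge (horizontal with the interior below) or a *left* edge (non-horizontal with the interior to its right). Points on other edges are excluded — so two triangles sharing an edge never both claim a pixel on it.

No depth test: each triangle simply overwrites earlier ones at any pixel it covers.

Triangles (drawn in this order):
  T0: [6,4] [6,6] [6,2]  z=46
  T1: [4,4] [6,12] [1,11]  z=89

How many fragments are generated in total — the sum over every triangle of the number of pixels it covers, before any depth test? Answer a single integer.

T0:
  degenerate (2·area = 0) — covers nothing
T1:
  2·area = 38
  edge (4, 4)→(6, 12): d=(2,8) right/bottom  bias=-1
  edge (6, 12)→(1, 11): d=(-5,-1) top-left  bias=+0
  edge (1, 11)→(4, 4): d=(3,-7) top-left  bias=+0
    (1,3)@(3, 7): e=[14,22,2] → #
    (2,3)@(5, 7): e=[-2,24,16] → ·
    (1,4)@(3, 9): e=[18,12,8] → #
    (2,4)@(5, 9): e=[2,14,22] → #
    (3,4)@(7, 9): e=[-14,16,36] → ·
    (0,5)@(1, 11): e=[38,0,0] → #  [on edge]
    (3,5)@(7, 11): e=[-10,6,42] → ·
    (0,6)@(1, 13): e=[42,-10,6] → ·
    (1,6)@(3, 13): e=[26,-8,20] → ·
    (2,6)@(5, 13): e=[10,-6,34] → ·
  covered (6 px):
    · · · ·
    · · · ·
    · · · ·
    · # · ·
    · # # ·
    # # # ·
    · · · ·
    · · · ·

Answer: 6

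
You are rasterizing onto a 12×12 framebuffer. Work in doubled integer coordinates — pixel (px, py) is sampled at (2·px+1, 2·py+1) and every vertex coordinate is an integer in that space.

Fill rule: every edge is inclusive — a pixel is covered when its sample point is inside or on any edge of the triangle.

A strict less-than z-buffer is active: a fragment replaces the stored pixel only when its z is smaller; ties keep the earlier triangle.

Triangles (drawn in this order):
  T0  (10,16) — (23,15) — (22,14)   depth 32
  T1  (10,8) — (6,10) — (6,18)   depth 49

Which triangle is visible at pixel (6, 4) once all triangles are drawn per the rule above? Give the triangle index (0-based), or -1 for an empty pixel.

T0:
  2·area = 14  (B↔C swapped to make it positive)
  edge (10, 16)→(22, 14): d=(12,-2) inclusive
  edge (22, 14)→(23, 15): d=(1,1) inclusive
  edge (23, 15)→(10, 16): d=(-13,1) inclusive
    (4,0)@(9, 1): e=[-182,0,196] → ·  [on edge]
    (5,1)@(11, 3): e=[-154,0,168] → ·  [on edge]
    (6,2)@(13, 5): e=[-126,0,140] → ·  [on edge]
    (7,3)@(15, 7): e=[-98,0,112] → ·  [on edge]
    (8,4)@(17, 9): e=[-70,0,84] → ·  [on edge]
    (9,5)@(19, 11): e=[-42,0,56] → ·  [on edge]
    (10,6)@(21, 13): e=[-14,0,28] → ·  [on edge]
    (8,7)@(17, 15): e=[2,6,6] → #
    (9,7)@(19, 15): e=[6,4,4] → #
    (10,7)@(21, 15): e=[10,2,2] → #
    (11,7)@(23, 15): e=[14,0,0] → #  [on edge]
    (8,8)@(17, 17): e=[26,8,-20] → ·
  covered (4 px):
    · · · · · · · · · · · ·
    · · · · · · · · · · · ·
    · · · · · · · · · · · ·
    · · · · · · · · · · · ·
    · · · · · · · · · · · ·
    · · · · · · · · · · · ·
    · · · · · · · · · · · ·
    · · · · · · · · # # # #
    · · · · · · · · · · · ·
    · · · · · · · · · · · ·
    · · · · · · · · · · · ·
    · · · · · · · · · · · ·
T1:
  2·area = 32  (B↔C swapped to make it positive)
  edge (10, 8)→(6, 18): d=(-4,10) inclusive
  edge (6, 18)→(6, 10): d=(0,-8) inclusive
  edge (6, 10)→(10, 8): d=(4,-2) inclusive
    (4,4)@(9, 9): e=[6,24,2] → #
    (5,4)@(11, 9): e=[-14,40,6] → ·
    (3,5)@(7, 11): e=[18,8,6] → #
    (4,5)@(9, 11): e=[-2,24,10] → ·
    (3,6)@(7, 13): e=[10,8,14] → #
    (4,6)@(9, 13): e=[-10,24,18] → ·
    (3,7)@(7, 15): e=[2,8,22] → #
    (4,7)@(9, 15): e=[-18,24,26] → ·
    (3,8)@(7, 17): e=[-6,8,30] → ·
  covered (4 px):
    · · · · · · · · · · · ·
    · · · · · · · · · · · ·
    · · · · · · · · · · · ·
    · · · · · · · · · · · ·
    · · · · # · · · · · · ·
    · · · # · · · · · · · ·
    · · · # · · · · · · · ·
    · · · # · · · · · · · ·
    · · · · · · · · · · · ·
    · · · · · · · · · · · ·
    · · · · · · · · · · · ·
    · · · · · · · · · · · ·

Z-buffer (winner per pixel, '.' = empty):
  . . . . . . . . . . . .
  . . . . . . . . . . . .
  . . . . . . . . . . . .
  . . . . . . . . . . . .
  . . . . 1 . . . . . . .
  . . . 1 . . . . . . . .
  . . . 1 . . . . . . . .
  . . . 1 . . . . 0 0 0 0
  . . . . . . . . . . . .
  . . . . . . . . . . . .
  . . . . . . . . . . . .
  . . . . . . . . . . . .

Answer: -1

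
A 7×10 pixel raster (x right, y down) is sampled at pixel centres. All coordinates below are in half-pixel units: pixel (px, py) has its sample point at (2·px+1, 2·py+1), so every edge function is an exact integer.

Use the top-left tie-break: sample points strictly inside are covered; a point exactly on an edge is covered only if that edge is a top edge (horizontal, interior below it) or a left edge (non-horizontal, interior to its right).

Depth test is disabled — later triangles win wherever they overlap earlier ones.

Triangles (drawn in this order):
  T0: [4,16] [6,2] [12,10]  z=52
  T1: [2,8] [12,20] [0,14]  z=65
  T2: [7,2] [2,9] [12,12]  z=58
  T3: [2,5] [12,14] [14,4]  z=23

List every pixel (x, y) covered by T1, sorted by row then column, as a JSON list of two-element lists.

T0:
  2·area = 100
  edge (4, 16)→(6, 2): d=(2,-14) top-left  bias=+0
  edge (6, 2)→(12, 10): d=(6,8) right/bottom  bias=-1
  edge (12, 10)→(4, 16): d=(-8,6) right/bottom  bias=-1
    (3,2)@(7, 5): e=[20,10,70] → █
    (4,2)@(9, 5): e=[48,-6,58] → ·
    (3,3)@(7, 7): e=[24,22,54] → █
    (4,3)@(9, 7): e=[52,6,42] → █
    (5,3)@(11, 7): e=[80,-10,30] → ·
    (2,4)@(5, 9): e=[0,50,50] → █  [on edge]
    (5,4)@(11, 9): e=[84,2,14] → █
    (6,4)@(13, 9): e=[112,-14,2] → ·
    (2,5)@(5, 11): e=[4,62,34] → █
    (5,5)@(11, 11): e=[88,14,-2] → ·
    (2,6)@(5, 13): e=[8,74,18] → █
    (4,6)@(9, 13): e=[64,42,-6] → ·
  covered (13 px):
    · · · · · · ·
    · · · · · · ·
    · · · █ · · ·
    · · · █ █ · ·
    · · █ █ █ █ ·
    · · █ █ █ · ·
    · · █ █ · · ·
    · · █ · · · ·
    · · · · · · ·
    · · · · · · ·
T1:
  2·area = 84
  edge (2, 8)→(12, 20): d=(10,12) right/bottom  bias=-1
  edge (12, 20)→(0, 14): d=(-12,-6) top-left  bias=+0
  edge (0, 14)→(2, 8): d=(2,-6) top-left  bias=+0
    (1,2)@(3, 5): e=[-42,126,0] → ·  [on edge]
    (0,5)@(1, 11): e=[42,42,0] → █  [on edge]
    (1,5)@(3, 11): e=[18,54,12] → █
    (2,5)@(5, 11): e=[-6,66,24] → ·
    (0,6)@(1, 13): e=[62,18,4] → █
    (2,6)@(5, 13): e=[14,42,28] → █
    (3,6)@(7, 13): e=[-10,54,40] → ·
    (0,7)@(1, 15): e=[82,-6,8] → ·
    (1,7)@(3, 15): e=[58,6,20] → █
    (3,7)@(7, 15): e=[10,30,44] → █
    (4,7)@(9, 15): e=[-14,42,56] → ·
    (1,8)@(3, 17): e=[78,-18,24] → ·
  covered (11 px):
    · · · · · · ·
    · · · · · · ·
    · · · · · · ·
    · · · · · · ·
    · · · · · · ·
    █ █ · · · · ·
    █ █ █ · · · ·
    · █ █ █ · · ·
    · · · █ █ · ·
    · · · · · █ ·
T2:
  2·area = 85  (B↔C swapped to make it positive)
  edge (7, 2)→(12, 12): d=(5,10) right/bottom  bias=-1
  edge (12, 12)→(2, 9): d=(-10,-3) top-left  bias=+0
  edge (2, 9)→(7, 2): d=(5,-7) top-left  bias=+0
    (3,1)@(7, 3): e=[5,75,5] → █
    (4,1)@(9, 3): e=[-15,81,19] → ·
    (2,2)@(5, 5): e=[35,49,1] → █
    (4,2)@(9, 5): e=[-5,61,29] → ·
    (2,3)@(5, 7): e=[45,29,11] → █
    (4,3)@(9, 7): e=[5,41,39] → █
    (5,3)@(11, 7): e=[-15,47,53] → ·
    (1,4)@(3, 9): e=[75,3,7] → █
    (5,4)@(11, 9): e=[-5,27,63] → ·
    (1,5)@(3, 11): e=[85,-17,17] → ·
    (2,5)@(5, 11): e=[65,-11,31] → ·
    (3,5)@(7, 11): e=[45,-5,45] → ·
  covered (12 px):
    · · · · · · ·
    · · · █ · · ·
    · · █ █ · · ·
    · · █ █ █ · ·
    · █ █ █ █ · ·
    · · · · █ █ ·
    · · · · · · ·
    · · · · · · ·
    · · · · · · ·
    · · · · · · ·
T3:
  2·area = 118  (B↔C swapped to make it positive)
  edge (2, 5)→(14, 4): d=(12,-1) top-left  bias=+0
  edge (14, 4)→(12, 14): d=(-2,10) right/bottom  bias=-1
  edge (12, 14)→(2, 5): d=(-10,-9) top-left  bias=+0
    (1,2)@(3, 5): e=[1,108,9] → █
    (2,2)@(5, 5): e=[3,88,27] → █
    (3,2)@(7, 5): e=[5,68,45] → █
    (4,2)@(9, 5): e=[7,48,63] → █
    (5,2)@(11, 5): e=[9,28,81] → █
    (6,2)@(13, 5): e=[11,8,99] → █
    (1,3)@(3, 7): e=[25,104,-11] → ·
    (2,3)@(5, 7): e=[27,84,7] → █
    (2,4)@(5, 9): e=[51,80,-13] → ·
    (3,4)@(7, 9): e=[53,60,5] → █
    (6,4)@(13, 9): e=[59,0,59] → ·  [on edge]
    (3,5)@(7, 11): e=[77,56,-15] → ·
    (5,9)@(11, 19): e=[177,0,-59] → ·  [on edge]
  covered (17 px):
    · · · · · · ·
    · · · · · · ·
    · █ █ █ █ █ █
    · · █ █ █ █ █
    · · · █ █ █ ·
    · · · · █ █ ·
    · · · · · █ ·
    · · · · · · ·
    · · · · · · ·
    · · · · · · ·

Result: [[0,5],[1,5],[0,6],[1,6],[2,6],[1,7],[2,7],[3,7],[3,8],[4,8],[5,9]]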